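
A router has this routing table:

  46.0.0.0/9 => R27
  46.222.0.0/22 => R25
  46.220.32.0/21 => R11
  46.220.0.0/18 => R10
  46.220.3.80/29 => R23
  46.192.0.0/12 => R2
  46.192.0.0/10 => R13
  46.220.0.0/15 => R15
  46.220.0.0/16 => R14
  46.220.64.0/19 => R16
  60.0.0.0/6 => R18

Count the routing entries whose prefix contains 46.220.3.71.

Prefixes containing 46.220.3.71:
  46.192.0.0/10 (46.192.0.0 - 46.255.255.255)
  46.220.0.0/15 (46.220.0.0 - 46.221.255.255)
  46.220.0.0/16 (46.220.0.0 - 46.220.255.255)
  46.220.0.0/18 (46.220.0.0 - 46.220.63.255)
Total matching entries: 4.

4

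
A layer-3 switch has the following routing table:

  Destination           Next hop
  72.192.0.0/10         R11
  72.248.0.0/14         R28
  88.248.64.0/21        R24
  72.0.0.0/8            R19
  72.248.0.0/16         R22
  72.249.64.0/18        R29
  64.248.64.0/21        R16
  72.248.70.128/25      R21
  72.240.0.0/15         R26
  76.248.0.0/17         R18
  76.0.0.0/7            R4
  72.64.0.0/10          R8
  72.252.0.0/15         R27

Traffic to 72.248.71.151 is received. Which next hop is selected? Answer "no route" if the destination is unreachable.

R22

Routes whose prefix contains 72.248.71.151:
  72.0.0.0/8 (72.0.0.0 - 72.255.255.255) -> R19
  72.192.0.0/10 (72.192.0.0 - 72.255.255.255) -> R11
  72.248.0.0/14 (72.248.0.0 - 72.251.255.255) -> R28
  72.248.0.0/16 (72.248.0.0 - 72.248.255.255) -> R22
More-specific entries that do NOT match:
  72.248.70.128/25 (72.248.70.128 - 72.248.70.255) does not contain 72.248.71.151
  88.248.64.0/21 (88.248.64.0 - 88.248.71.255) does not contain 72.248.71.151
  64.248.64.0/21 (64.248.64.0 - 64.248.71.255) does not contain 72.248.71.151
  72.249.64.0/18 (72.249.64.0 - 72.249.127.255) does not contain 72.248.71.151
  76.248.0.0/17 (76.248.0.0 - 76.248.127.255) does not contain 72.248.71.151
Longest matching prefix is /16 -> next hop R22.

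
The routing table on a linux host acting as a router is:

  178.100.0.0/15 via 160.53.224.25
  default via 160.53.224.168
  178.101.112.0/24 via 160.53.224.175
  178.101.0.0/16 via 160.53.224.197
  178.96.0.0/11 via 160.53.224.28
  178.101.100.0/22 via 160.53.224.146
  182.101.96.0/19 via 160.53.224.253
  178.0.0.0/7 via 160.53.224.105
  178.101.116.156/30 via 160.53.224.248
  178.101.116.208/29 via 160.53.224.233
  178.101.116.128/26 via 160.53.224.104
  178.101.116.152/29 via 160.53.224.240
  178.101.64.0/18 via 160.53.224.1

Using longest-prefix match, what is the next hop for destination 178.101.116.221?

Routes whose prefix contains 178.101.116.221:
  0.0.0.0/0 (default, matches everything) -> 160.53.224.168
  178.0.0.0/7 (178.0.0.0 - 179.255.255.255) -> 160.53.224.105
  178.96.0.0/11 (178.96.0.0 - 178.127.255.255) -> 160.53.224.28
  178.100.0.0/15 (178.100.0.0 - 178.101.255.255) -> 160.53.224.25
  178.101.0.0/16 (178.101.0.0 - 178.101.255.255) -> 160.53.224.197
  178.101.64.0/18 (178.101.64.0 - 178.101.127.255) -> 160.53.224.1
More-specific entries that do NOT match:
  178.101.116.156/30 (178.101.116.156 - 178.101.116.159) does not contain 178.101.116.221
  178.101.116.208/29 (178.101.116.208 - 178.101.116.215) does not contain 178.101.116.221
  178.101.116.152/29 (178.101.116.152 - 178.101.116.159) does not contain 178.101.116.221
  178.101.116.128/26 (178.101.116.128 - 178.101.116.191) does not contain 178.101.116.221
  178.101.112.0/24 (178.101.112.0 - 178.101.112.255) does not contain 178.101.116.221
  178.101.100.0/22 (178.101.100.0 - 178.101.103.255) does not contain 178.101.116.221
  182.101.96.0/19 (182.101.96.0 - 182.101.127.255) does not contain 178.101.116.221
Longest matching prefix is /18 -> next hop 160.53.224.1.

160.53.224.1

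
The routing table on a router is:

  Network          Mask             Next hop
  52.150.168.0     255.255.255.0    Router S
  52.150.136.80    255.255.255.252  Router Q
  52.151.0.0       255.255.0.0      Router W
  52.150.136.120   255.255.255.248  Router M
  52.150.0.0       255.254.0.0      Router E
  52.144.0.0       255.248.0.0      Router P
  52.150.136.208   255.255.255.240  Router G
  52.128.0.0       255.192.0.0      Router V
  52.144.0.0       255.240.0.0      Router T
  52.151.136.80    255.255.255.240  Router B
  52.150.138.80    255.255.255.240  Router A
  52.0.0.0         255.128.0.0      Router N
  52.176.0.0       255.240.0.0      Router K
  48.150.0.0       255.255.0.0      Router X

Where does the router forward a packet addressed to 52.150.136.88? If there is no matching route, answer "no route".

Router E

Routes whose prefix contains 52.150.136.88:
  52.128.0.0/10 (52.128.0.0 - 52.191.255.255) -> Router V
  52.144.0.0/12 (52.144.0.0 - 52.159.255.255) -> Router T
  52.144.0.0/13 (52.144.0.0 - 52.151.255.255) -> Router P
  52.150.0.0/15 (52.150.0.0 - 52.151.255.255) -> Router E
More-specific entries that do NOT match:
  52.150.136.80/30 (52.150.136.80 - 52.150.136.83) does not contain 52.150.136.88
  52.150.136.120/29 (52.150.136.120 - 52.150.136.127) does not contain 52.150.136.88
  52.150.136.208/28 (52.150.136.208 - 52.150.136.223) does not contain 52.150.136.88
  52.151.136.80/28 (52.151.136.80 - 52.151.136.95) does not contain 52.150.136.88
  52.150.138.80/28 (52.150.138.80 - 52.150.138.95) does not contain 52.150.136.88
  52.150.168.0/24 (52.150.168.0 - 52.150.168.255) does not contain 52.150.136.88
  52.151.0.0/16 (52.151.0.0 - 52.151.255.255) does not contain 52.150.136.88
  48.150.0.0/16 (48.150.0.0 - 48.150.255.255) does not contain 52.150.136.88
Longest matching prefix is /15 -> next hop Router E.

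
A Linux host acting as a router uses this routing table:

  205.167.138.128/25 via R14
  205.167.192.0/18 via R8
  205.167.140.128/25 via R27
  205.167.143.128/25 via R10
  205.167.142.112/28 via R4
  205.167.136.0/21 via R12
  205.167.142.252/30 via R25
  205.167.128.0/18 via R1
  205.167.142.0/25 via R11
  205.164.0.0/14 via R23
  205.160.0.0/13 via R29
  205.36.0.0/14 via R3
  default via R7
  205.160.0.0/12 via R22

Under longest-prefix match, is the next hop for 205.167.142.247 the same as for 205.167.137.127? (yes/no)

yes

205.167.142.247: longest match 205.167.136.0/21 -> R12
205.167.137.127: longest match 205.167.136.0/21 -> R12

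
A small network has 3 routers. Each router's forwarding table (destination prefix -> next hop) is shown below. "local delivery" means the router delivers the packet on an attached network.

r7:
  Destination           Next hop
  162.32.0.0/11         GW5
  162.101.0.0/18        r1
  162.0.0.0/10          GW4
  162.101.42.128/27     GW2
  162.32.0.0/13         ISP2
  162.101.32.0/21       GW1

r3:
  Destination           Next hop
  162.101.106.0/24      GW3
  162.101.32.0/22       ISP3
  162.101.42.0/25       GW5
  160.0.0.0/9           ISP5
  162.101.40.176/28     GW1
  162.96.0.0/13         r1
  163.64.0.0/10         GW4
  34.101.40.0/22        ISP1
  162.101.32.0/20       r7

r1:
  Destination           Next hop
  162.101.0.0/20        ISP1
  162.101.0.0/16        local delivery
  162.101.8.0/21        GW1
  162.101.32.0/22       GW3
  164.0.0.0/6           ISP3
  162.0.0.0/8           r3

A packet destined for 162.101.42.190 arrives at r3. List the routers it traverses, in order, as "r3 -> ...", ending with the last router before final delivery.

At r3: longest match for 162.101.42.190 is 162.101.32.0/20 -> r7
At r7: longest match for 162.101.42.190 is 162.101.0.0/18 -> r1
At r1: longest match for 162.101.42.190 is 162.101.0.0/16 -> local delivery

r3 -> r7 -> r1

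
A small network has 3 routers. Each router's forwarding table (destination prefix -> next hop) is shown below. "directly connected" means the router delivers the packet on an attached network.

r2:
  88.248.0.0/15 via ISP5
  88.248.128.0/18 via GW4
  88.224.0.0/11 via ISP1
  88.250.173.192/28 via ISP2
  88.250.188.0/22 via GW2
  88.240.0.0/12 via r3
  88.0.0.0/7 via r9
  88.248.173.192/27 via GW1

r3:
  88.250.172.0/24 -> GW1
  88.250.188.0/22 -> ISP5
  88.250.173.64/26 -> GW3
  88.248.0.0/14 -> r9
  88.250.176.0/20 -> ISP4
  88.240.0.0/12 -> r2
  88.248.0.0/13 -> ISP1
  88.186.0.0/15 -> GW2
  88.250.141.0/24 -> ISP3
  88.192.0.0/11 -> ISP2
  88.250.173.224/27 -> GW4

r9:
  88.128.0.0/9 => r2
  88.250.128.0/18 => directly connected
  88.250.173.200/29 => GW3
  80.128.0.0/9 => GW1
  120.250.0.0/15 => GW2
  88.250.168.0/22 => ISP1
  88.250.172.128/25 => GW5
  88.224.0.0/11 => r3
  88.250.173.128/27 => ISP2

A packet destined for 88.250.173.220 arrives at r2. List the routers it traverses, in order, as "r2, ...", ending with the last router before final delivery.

At r2: longest match for 88.250.173.220 is 88.240.0.0/12 -> r3
At r3: longest match for 88.250.173.220 is 88.248.0.0/14 -> r9
At r9: longest match for 88.250.173.220 is 88.250.128.0/18 -> directly connected

r2, r3, r9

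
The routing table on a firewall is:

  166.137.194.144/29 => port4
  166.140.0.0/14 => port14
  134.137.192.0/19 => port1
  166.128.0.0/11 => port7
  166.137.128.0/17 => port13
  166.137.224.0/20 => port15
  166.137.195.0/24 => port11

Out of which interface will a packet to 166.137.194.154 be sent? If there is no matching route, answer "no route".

port13

Routes whose prefix contains 166.137.194.154:
  166.128.0.0/11 (166.128.0.0 - 166.159.255.255) -> port7
  166.137.128.0/17 (166.137.128.0 - 166.137.255.255) -> port13
More-specific entries that do NOT match:
  166.137.194.144/29 (166.137.194.144 - 166.137.194.151) does not contain 166.137.194.154
  166.137.195.0/24 (166.137.195.0 - 166.137.195.255) does not contain 166.137.194.154
  166.137.224.0/20 (166.137.224.0 - 166.137.239.255) does not contain 166.137.194.154
  134.137.192.0/19 (134.137.192.0 - 134.137.223.255) does not contain 166.137.194.154
Longest matching prefix is /17 -> interface port13.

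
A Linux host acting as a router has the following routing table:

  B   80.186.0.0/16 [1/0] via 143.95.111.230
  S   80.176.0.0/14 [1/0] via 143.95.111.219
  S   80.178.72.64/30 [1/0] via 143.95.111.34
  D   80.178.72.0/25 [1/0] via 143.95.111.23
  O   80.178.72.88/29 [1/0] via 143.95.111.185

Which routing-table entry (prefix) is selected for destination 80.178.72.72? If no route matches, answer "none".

80.178.72.0/25

Entries matching 80.178.72.72:
  80.176.0.0/14 (80.176.0.0 - 80.179.255.255)
  80.178.72.0/25 (80.178.72.0 - 80.178.72.127)
Most specific is 80.178.72.0/25.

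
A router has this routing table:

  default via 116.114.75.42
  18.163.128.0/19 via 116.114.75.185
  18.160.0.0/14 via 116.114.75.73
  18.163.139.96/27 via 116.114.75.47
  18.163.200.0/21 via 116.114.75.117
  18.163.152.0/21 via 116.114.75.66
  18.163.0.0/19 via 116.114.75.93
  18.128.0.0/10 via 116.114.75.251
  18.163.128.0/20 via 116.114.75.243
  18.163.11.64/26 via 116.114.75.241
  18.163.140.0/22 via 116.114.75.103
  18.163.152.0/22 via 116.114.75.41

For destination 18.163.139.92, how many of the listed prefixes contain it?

5

Prefixes containing 18.163.139.92:
  0.0.0.0/0 (default, matches everything)
  18.128.0.0/10 (18.128.0.0 - 18.191.255.255)
  18.160.0.0/14 (18.160.0.0 - 18.163.255.255)
  18.163.128.0/19 (18.163.128.0 - 18.163.159.255)
  18.163.128.0/20 (18.163.128.0 - 18.163.143.255)
Total matching entries: 5.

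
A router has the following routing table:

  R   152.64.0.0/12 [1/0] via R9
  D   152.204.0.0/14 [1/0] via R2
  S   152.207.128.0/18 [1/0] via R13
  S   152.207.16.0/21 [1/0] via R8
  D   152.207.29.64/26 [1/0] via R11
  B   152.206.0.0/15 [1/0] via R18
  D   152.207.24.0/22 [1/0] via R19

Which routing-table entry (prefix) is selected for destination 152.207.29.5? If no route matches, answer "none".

152.206.0.0/15

Entries matching 152.207.29.5:
  152.204.0.0/14 (152.204.0.0 - 152.207.255.255)
  152.206.0.0/15 (152.206.0.0 - 152.207.255.255)
Most specific is 152.206.0.0/15.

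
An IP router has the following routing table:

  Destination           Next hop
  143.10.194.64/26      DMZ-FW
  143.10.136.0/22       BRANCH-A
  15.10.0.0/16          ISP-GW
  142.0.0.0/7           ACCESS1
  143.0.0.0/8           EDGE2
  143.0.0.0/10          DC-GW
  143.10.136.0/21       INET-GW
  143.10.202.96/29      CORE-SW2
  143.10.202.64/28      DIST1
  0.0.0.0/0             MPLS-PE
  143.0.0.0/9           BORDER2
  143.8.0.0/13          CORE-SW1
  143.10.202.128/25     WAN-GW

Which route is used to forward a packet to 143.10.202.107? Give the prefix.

Entries matching 143.10.202.107:
  0.0.0.0/0 (default, matches everything)
  142.0.0.0/7 (142.0.0.0 - 143.255.255.255)
  143.0.0.0/8 (143.0.0.0 - 143.255.255.255)
  143.0.0.0/9 (143.0.0.0 - 143.127.255.255)
  143.0.0.0/10 (143.0.0.0 - 143.63.255.255)
  143.8.0.0/13 (143.8.0.0 - 143.15.255.255)
Most specific is 143.8.0.0/13.

143.8.0.0/13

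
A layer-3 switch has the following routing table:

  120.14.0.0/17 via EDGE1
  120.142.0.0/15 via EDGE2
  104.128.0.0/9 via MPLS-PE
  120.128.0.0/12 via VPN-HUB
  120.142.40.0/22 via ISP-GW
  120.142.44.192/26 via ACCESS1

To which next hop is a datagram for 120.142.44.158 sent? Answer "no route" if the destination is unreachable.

EDGE2

Routes whose prefix contains 120.142.44.158:
  120.128.0.0/12 (120.128.0.0 - 120.143.255.255) -> VPN-HUB
  120.142.0.0/15 (120.142.0.0 - 120.143.255.255) -> EDGE2
More-specific entries that do NOT match:
  120.142.44.192/26 (120.142.44.192 - 120.142.44.255) does not contain 120.142.44.158
  120.142.40.0/22 (120.142.40.0 - 120.142.43.255) does not contain 120.142.44.158
  120.14.0.0/17 (120.14.0.0 - 120.14.127.255) does not contain 120.142.44.158
Longest matching prefix is /15 -> next hop EDGE2.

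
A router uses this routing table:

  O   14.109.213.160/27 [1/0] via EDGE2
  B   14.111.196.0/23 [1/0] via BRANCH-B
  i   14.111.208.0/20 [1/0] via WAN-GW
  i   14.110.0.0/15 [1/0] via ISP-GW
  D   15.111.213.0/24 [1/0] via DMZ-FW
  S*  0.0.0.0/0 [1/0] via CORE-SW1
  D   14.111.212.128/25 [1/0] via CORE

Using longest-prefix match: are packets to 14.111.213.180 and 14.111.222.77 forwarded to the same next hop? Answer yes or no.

14.111.213.180: longest match 14.111.208.0/20 -> WAN-GW
14.111.222.77: longest match 14.111.208.0/20 -> WAN-GW

yes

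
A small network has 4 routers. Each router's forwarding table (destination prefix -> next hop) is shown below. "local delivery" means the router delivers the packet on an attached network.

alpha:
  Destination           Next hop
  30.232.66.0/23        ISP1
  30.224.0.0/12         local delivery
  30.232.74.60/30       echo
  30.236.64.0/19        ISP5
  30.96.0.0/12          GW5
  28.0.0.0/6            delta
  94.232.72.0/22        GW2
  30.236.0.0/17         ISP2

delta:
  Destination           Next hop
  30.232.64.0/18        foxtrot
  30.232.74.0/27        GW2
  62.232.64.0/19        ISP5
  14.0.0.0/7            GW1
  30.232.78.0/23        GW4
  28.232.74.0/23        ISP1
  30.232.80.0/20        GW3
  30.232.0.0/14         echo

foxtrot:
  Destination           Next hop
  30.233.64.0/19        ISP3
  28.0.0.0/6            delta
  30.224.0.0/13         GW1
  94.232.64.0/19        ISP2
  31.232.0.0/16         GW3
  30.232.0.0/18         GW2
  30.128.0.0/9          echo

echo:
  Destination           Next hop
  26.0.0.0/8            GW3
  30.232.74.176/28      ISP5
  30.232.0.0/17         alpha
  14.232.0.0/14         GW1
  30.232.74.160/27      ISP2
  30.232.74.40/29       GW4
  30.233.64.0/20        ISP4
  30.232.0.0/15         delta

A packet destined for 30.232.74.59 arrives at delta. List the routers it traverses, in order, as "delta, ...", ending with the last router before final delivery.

At delta: longest match for 30.232.74.59 is 30.232.64.0/18 -> foxtrot
At foxtrot: longest match for 30.232.74.59 is 30.128.0.0/9 -> echo
At echo: longest match for 30.232.74.59 is 30.232.0.0/17 -> alpha
At alpha: longest match for 30.232.74.59 is 30.224.0.0/12 -> local delivery

delta, foxtrot, echo, alpha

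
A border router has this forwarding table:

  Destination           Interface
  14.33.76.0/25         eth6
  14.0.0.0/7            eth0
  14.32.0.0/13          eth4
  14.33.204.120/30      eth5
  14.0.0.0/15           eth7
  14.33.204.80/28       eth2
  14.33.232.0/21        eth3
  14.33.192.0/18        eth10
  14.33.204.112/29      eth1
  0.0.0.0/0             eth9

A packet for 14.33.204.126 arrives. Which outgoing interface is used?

Routes whose prefix contains 14.33.204.126:
  0.0.0.0/0 (default, matches everything) -> eth9
  14.0.0.0/7 (14.0.0.0 - 15.255.255.255) -> eth0
  14.32.0.0/13 (14.32.0.0 - 14.39.255.255) -> eth4
  14.33.192.0/18 (14.33.192.0 - 14.33.255.255) -> eth10
More-specific entries that do NOT match:
  14.33.204.120/30 (14.33.204.120 - 14.33.204.123) does not contain 14.33.204.126
  14.33.204.112/29 (14.33.204.112 - 14.33.204.119) does not contain 14.33.204.126
  14.33.204.80/28 (14.33.204.80 - 14.33.204.95) does not contain 14.33.204.126
  14.33.76.0/25 (14.33.76.0 - 14.33.76.127) does not contain 14.33.204.126
  14.33.232.0/21 (14.33.232.0 - 14.33.239.255) does not contain 14.33.204.126
Longest matching prefix is /18 -> interface eth10.

eth10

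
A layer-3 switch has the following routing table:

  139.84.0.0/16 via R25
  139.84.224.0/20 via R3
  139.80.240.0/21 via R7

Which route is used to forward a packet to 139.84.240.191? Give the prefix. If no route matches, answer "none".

139.84.0.0/16

Entries matching 139.84.240.191:
  139.84.0.0/16 (139.84.0.0 - 139.84.255.255)
Most specific is 139.84.0.0/16.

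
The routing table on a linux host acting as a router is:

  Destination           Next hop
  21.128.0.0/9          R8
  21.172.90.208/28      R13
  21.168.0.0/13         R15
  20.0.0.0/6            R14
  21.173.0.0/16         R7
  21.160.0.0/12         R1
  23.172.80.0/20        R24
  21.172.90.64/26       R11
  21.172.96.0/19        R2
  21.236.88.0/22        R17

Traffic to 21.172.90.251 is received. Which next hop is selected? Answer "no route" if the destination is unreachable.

Routes whose prefix contains 21.172.90.251:
  20.0.0.0/6 (20.0.0.0 - 23.255.255.255) -> R14
  21.128.0.0/9 (21.128.0.0 - 21.255.255.255) -> R8
  21.160.0.0/12 (21.160.0.0 - 21.175.255.255) -> R1
  21.168.0.0/13 (21.168.0.0 - 21.175.255.255) -> R15
More-specific entries that do NOT match:
  21.172.90.208/28 (21.172.90.208 - 21.172.90.223) does not contain 21.172.90.251
  21.172.90.64/26 (21.172.90.64 - 21.172.90.127) does not contain 21.172.90.251
  21.236.88.0/22 (21.236.88.0 - 21.236.91.255) does not contain 21.172.90.251
  23.172.80.0/20 (23.172.80.0 - 23.172.95.255) does not contain 21.172.90.251
  21.172.96.0/19 (21.172.96.0 - 21.172.127.255) does not contain 21.172.90.251
  21.173.0.0/16 (21.173.0.0 - 21.173.255.255) does not contain 21.172.90.251
Longest matching prefix is /13 -> next hop R15.

R15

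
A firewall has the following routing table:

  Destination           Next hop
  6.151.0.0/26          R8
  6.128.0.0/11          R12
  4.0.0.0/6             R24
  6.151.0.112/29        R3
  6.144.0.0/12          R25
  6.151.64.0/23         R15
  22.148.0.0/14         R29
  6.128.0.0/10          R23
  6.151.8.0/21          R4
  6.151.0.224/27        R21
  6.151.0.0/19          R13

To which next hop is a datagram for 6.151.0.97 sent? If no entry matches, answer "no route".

R13

Routes whose prefix contains 6.151.0.97:
  4.0.0.0/6 (4.0.0.0 - 7.255.255.255) -> R24
  6.128.0.0/10 (6.128.0.0 - 6.191.255.255) -> R23
  6.128.0.0/11 (6.128.0.0 - 6.159.255.255) -> R12
  6.144.0.0/12 (6.144.0.0 - 6.159.255.255) -> R25
  6.151.0.0/19 (6.151.0.0 - 6.151.31.255) -> R13
More-specific entries that do NOT match:
  6.151.0.112/29 (6.151.0.112 - 6.151.0.119) does not contain 6.151.0.97
  6.151.0.224/27 (6.151.0.224 - 6.151.0.255) does not contain 6.151.0.97
  6.151.0.0/26 (6.151.0.0 - 6.151.0.63) does not contain 6.151.0.97
  6.151.64.0/23 (6.151.64.0 - 6.151.65.255) does not contain 6.151.0.97
  6.151.8.0/21 (6.151.8.0 - 6.151.15.255) does not contain 6.151.0.97
Longest matching prefix is /19 -> next hop R13.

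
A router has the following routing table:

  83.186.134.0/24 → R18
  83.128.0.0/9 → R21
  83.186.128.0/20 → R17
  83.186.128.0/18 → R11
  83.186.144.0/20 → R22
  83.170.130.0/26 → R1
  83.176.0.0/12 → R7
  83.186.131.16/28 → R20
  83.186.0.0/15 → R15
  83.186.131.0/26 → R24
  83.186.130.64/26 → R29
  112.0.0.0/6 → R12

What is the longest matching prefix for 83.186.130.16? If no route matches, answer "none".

Entries matching 83.186.130.16:
  83.128.0.0/9 (83.128.0.0 - 83.255.255.255)
  83.176.0.0/12 (83.176.0.0 - 83.191.255.255)
  83.186.0.0/15 (83.186.0.0 - 83.187.255.255)
  83.186.128.0/18 (83.186.128.0 - 83.186.191.255)
  83.186.128.0/20 (83.186.128.0 - 83.186.143.255)
Most specific is 83.186.128.0/20.

83.186.128.0/20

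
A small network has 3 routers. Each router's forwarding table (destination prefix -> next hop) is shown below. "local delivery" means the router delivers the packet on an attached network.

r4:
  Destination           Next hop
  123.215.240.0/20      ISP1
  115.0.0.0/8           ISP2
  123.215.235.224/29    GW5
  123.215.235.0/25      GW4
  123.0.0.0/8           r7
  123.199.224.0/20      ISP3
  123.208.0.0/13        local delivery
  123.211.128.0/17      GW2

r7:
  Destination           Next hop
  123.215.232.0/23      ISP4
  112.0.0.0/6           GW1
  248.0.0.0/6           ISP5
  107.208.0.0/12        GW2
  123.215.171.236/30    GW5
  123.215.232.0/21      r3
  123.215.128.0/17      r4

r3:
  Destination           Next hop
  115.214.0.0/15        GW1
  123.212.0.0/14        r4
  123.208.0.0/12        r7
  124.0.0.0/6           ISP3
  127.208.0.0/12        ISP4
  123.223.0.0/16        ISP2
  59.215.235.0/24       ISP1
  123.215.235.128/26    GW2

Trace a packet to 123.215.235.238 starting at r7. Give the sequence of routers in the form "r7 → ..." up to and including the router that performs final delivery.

r7 → r3 → r4

At r7: longest match for 123.215.235.238 is 123.215.232.0/21 -> r3
At r3: longest match for 123.215.235.238 is 123.212.0.0/14 -> r4
At r4: longest match for 123.215.235.238 is 123.208.0.0/13 -> local delivery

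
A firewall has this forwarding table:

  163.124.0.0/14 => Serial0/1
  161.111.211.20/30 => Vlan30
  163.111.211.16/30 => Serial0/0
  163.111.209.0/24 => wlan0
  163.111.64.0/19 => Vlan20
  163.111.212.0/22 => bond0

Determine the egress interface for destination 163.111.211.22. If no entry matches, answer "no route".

no route

No entry's prefix contains 163.111.211.22; there is no default route.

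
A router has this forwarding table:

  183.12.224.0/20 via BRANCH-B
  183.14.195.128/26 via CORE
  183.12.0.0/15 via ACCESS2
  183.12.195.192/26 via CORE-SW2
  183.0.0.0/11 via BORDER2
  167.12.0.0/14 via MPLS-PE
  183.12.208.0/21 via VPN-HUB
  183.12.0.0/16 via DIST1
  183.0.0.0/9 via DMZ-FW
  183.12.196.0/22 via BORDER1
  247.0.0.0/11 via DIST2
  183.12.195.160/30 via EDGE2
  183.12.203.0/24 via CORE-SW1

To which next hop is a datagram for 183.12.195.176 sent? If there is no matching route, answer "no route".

Routes whose prefix contains 183.12.195.176:
  183.0.0.0/9 (183.0.0.0 - 183.127.255.255) -> DMZ-FW
  183.0.0.0/11 (183.0.0.0 - 183.31.255.255) -> BORDER2
  183.12.0.0/15 (183.12.0.0 - 183.13.255.255) -> ACCESS2
  183.12.0.0/16 (183.12.0.0 - 183.12.255.255) -> DIST1
More-specific entries that do NOT match:
  183.12.195.160/30 (183.12.195.160 - 183.12.195.163) does not contain 183.12.195.176
  183.14.195.128/26 (183.14.195.128 - 183.14.195.191) does not contain 183.12.195.176
  183.12.195.192/26 (183.12.195.192 - 183.12.195.255) does not contain 183.12.195.176
  183.12.203.0/24 (183.12.203.0 - 183.12.203.255) does not contain 183.12.195.176
  183.12.196.0/22 (183.12.196.0 - 183.12.199.255) does not contain 183.12.195.176
  183.12.208.0/21 (183.12.208.0 - 183.12.215.255) does not contain 183.12.195.176
  183.12.224.0/20 (183.12.224.0 - 183.12.239.255) does not contain 183.12.195.176
Longest matching prefix is /16 -> next hop DIST1.

DIST1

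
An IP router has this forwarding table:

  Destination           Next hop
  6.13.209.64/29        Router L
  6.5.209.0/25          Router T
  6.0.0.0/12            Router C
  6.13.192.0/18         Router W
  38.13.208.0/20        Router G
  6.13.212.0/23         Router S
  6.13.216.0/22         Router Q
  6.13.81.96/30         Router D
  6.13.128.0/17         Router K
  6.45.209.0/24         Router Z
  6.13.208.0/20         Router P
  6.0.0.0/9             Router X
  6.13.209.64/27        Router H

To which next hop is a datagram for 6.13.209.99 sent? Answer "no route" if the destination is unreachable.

Routes whose prefix contains 6.13.209.99:
  6.0.0.0/9 (6.0.0.0 - 6.127.255.255) -> Router X
  6.0.0.0/12 (6.0.0.0 - 6.15.255.255) -> Router C
  6.13.128.0/17 (6.13.128.0 - 6.13.255.255) -> Router K
  6.13.192.0/18 (6.13.192.0 - 6.13.255.255) -> Router W
  6.13.208.0/20 (6.13.208.0 - 6.13.223.255) -> Router P
More-specific entries that do NOT match:
  6.13.81.96/30 (6.13.81.96 - 6.13.81.99) does not contain 6.13.209.99
  6.13.209.64/29 (6.13.209.64 - 6.13.209.71) does not contain 6.13.209.99
  6.13.209.64/27 (6.13.209.64 - 6.13.209.95) does not contain 6.13.209.99
  6.5.209.0/25 (6.5.209.0 - 6.5.209.127) does not contain 6.13.209.99
  6.45.209.0/24 (6.45.209.0 - 6.45.209.255) does not contain 6.13.209.99
  6.13.212.0/23 (6.13.212.0 - 6.13.213.255) does not contain 6.13.209.99
  6.13.216.0/22 (6.13.216.0 - 6.13.219.255) does not contain 6.13.209.99
Longest matching prefix is /20 -> next hop Router P.

Router P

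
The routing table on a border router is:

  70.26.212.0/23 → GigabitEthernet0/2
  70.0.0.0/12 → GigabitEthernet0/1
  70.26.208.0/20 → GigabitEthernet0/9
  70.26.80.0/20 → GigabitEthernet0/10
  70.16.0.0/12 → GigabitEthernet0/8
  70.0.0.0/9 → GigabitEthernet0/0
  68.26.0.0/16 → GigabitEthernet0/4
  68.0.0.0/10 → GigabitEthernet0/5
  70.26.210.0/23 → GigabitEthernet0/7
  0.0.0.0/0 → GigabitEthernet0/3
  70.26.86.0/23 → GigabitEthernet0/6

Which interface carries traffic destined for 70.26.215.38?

Routes whose prefix contains 70.26.215.38:
  0.0.0.0/0 (default, matches everything) -> GigabitEthernet0/3
  70.0.0.0/9 (70.0.0.0 - 70.127.255.255) -> GigabitEthernet0/0
  70.16.0.0/12 (70.16.0.0 - 70.31.255.255) -> GigabitEthernet0/8
  70.26.208.0/20 (70.26.208.0 - 70.26.223.255) -> GigabitEthernet0/9
More-specific entries that do NOT match:
  70.26.212.0/23 (70.26.212.0 - 70.26.213.255) does not contain 70.26.215.38
  70.26.210.0/23 (70.26.210.0 - 70.26.211.255) does not contain 70.26.215.38
  70.26.86.0/23 (70.26.86.0 - 70.26.87.255) does not contain 70.26.215.38
Longest matching prefix is /20 -> interface GigabitEthernet0/9.

GigabitEthernet0/9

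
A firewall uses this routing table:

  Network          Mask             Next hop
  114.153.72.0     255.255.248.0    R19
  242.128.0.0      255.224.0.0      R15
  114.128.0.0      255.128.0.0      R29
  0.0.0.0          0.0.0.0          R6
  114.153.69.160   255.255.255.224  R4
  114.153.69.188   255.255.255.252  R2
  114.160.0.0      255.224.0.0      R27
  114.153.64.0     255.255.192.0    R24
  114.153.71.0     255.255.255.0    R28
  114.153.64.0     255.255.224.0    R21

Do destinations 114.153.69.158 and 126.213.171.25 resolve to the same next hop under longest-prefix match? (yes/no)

no

114.153.69.158: longest match 114.153.64.0/19 -> R21
126.213.171.25: longest match 0.0.0.0/0 -> R6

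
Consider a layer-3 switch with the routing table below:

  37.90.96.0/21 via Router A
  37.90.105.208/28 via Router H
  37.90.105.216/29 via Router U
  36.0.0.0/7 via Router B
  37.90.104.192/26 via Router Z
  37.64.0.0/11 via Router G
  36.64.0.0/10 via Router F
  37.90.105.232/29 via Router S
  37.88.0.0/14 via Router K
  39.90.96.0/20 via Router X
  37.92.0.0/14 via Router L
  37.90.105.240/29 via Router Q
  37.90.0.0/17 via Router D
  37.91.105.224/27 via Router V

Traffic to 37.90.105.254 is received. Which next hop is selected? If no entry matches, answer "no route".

Router D

Routes whose prefix contains 37.90.105.254:
  36.0.0.0/7 (36.0.0.0 - 37.255.255.255) -> Router B
  37.64.0.0/11 (37.64.0.0 - 37.95.255.255) -> Router G
  37.88.0.0/14 (37.88.0.0 - 37.91.255.255) -> Router K
  37.90.0.0/17 (37.90.0.0 - 37.90.127.255) -> Router D
More-specific entries that do NOT match:
  37.90.105.216/29 (37.90.105.216 - 37.90.105.223) does not contain 37.90.105.254
  37.90.105.232/29 (37.90.105.232 - 37.90.105.239) does not contain 37.90.105.254
  37.90.105.240/29 (37.90.105.240 - 37.90.105.247) does not contain 37.90.105.254
  37.90.105.208/28 (37.90.105.208 - 37.90.105.223) does not contain 37.90.105.254
  37.91.105.224/27 (37.91.105.224 - 37.91.105.255) does not contain 37.90.105.254
  37.90.104.192/26 (37.90.104.192 - 37.90.104.255) does not contain 37.90.105.254
  37.90.96.0/21 (37.90.96.0 - 37.90.103.255) does not contain 37.90.105.254
  39.90.96.0/20 (39.90.96.0 - 39.90.111.255) does not contain 37.90.105.254
Longest matching prefix is /17 -> next hop Router D.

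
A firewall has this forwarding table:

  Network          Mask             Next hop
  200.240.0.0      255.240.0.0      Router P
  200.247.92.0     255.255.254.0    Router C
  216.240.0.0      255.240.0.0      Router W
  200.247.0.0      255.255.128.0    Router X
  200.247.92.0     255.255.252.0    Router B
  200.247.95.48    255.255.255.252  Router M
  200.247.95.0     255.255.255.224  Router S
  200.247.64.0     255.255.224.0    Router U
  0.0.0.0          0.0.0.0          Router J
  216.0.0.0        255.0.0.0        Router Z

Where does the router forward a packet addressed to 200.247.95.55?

Routes whose prefix contains 200.247.95.55:
  0.0.0.0/0 (default, matches everything) -> Router J
  200.240.0.0/12 (200.240.0.0 - 200.255.255.255) -> Router P
  200.247.0.0/17 (200.247.0.0 - 200.247.127.255) -> Router X
  200.247.64.0/19 (200.247.64.0 - 200.247.95.255) -> Router U
  200.247.92.0/22 (200.247.92.0 - 200.247.95.255) -> Router B
More-specific entries that do NOT match:
  200.247.95.48/30 (200.247.95.48 - 200.247.95.51) does not contain 200.247.95.55
  200.247.95.0/27 (200.247.95.0 - 200.247.95.31) does not contain 200.247.95.55
  200.247.92.0/23 (200.247.92.0 - 200.247.93.255) does not contain 200.247.95.55
Longest matching prefix is /22 -> next hop Router B.

Router B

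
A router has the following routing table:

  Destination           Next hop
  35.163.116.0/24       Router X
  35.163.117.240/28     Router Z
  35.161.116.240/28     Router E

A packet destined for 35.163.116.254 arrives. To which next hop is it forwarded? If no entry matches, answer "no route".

Routes whose prefix contains 35.163.116.254:
  35.163.116.0/24 (35.163.116.0 - 35.163.116.255) -> Router X
More-specific entries that do NOT match:
  35.163.117.240/28 (35.163.117.240 - 35.163.117.255) does not contain 35.163.116.254
  35.161.116.240/28 (35.161.116.240 - 35.161.116.255) does not contain 35.163.116.254
Longest matching prefix is /24 -> next hop Router X.

Router X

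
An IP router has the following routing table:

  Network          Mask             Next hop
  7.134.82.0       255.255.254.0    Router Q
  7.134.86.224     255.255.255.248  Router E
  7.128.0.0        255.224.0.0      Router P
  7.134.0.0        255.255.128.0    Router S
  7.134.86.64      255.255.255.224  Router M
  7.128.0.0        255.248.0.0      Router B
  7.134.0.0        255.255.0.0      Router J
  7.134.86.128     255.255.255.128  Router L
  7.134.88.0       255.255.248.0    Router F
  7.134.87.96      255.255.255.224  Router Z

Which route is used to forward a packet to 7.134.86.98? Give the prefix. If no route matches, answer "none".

7.134.0.0/17

Entries matching 7.134.86.98:
  7.128.0.0/11 (7.128.0.0 - 7.159.255.255)
  7.128.0.0/13 (7.128.0.0 - 7.135.255.255)
  7.134.0.0/16 (7.134.0.0 - 7.134.255.255)
  7.134.0.0/17 (7.134.0.0 - 7.134.127.255)
Most specific is 7.134.0.0/17.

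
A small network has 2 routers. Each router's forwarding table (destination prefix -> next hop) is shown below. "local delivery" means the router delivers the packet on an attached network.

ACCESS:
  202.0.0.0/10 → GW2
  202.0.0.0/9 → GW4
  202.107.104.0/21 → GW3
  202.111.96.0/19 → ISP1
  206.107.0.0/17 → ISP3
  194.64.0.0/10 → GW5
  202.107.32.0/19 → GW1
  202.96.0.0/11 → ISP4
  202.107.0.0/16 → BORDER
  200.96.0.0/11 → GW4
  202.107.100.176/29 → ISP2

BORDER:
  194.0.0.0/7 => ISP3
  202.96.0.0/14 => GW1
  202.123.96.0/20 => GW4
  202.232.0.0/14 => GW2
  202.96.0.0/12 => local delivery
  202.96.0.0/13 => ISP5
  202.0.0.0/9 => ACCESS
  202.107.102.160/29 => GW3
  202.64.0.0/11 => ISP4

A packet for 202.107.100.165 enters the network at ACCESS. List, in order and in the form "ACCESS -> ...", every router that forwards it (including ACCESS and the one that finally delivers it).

ACCESS -> BORDER

At ACCESS: longest match for 202.107.100.165 is 202.107.0.0/16 -> BORDER
At BORDER: longest match for 202.107.100.165 is 202.96.0.0/12 -> local delivery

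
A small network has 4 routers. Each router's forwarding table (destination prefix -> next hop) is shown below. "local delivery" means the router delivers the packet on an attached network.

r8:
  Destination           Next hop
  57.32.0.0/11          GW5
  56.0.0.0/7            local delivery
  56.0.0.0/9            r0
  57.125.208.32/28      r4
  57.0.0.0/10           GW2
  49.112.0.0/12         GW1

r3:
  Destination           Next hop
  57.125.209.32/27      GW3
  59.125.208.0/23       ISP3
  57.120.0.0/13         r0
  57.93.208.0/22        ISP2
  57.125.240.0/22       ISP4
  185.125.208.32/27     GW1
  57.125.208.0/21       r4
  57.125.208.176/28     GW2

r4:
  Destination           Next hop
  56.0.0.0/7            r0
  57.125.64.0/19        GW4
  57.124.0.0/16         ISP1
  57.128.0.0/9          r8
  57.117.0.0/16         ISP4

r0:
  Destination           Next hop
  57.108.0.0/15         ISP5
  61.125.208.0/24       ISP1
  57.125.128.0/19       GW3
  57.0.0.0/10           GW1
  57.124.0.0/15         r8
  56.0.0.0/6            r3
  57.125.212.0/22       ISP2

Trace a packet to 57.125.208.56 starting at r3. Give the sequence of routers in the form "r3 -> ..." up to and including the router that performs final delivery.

r3 -> r4 -> r0 -> r8

At r3: longest match for 57.125.208.56 is 57.125.208.0/21 -> r4
At r4: longest match for 57.125.208.56 is 56.0.0.0/7 -> r0
At r0: longest match for 57.125.208.56 is 57.124.0.0/15 -> r8
At r8: longest match for 57.125.208.56 is 56.0.0.0/7 -> local delivery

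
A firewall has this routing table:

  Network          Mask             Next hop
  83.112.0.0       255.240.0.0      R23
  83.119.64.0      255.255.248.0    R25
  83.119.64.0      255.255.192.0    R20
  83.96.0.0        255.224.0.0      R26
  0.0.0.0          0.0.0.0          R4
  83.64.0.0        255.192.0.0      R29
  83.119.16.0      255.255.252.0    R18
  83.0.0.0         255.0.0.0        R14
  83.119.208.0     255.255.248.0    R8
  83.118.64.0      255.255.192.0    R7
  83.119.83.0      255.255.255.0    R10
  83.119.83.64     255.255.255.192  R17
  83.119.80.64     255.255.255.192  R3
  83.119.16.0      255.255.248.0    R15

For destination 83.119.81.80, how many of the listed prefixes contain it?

Prefixes containing 83.119.81.80:
  0.0.0.0/0 (default, matches everything)
  83.0.0.0/8 (83.0.0.0 - 83.255.255.255)
  83.64.0.0/10 (83.64.0.0 - 83.127.255.255)
  83.96.0.0/11 (83.96.0.0 - 83.127.255.255)
  83.112.0.0/12 (83.112.0.0 - 83.127.255.255)
  83.119.64.0/18 (83.119.64.0 - 83.119.127.255)
Total matching entries: 6.

6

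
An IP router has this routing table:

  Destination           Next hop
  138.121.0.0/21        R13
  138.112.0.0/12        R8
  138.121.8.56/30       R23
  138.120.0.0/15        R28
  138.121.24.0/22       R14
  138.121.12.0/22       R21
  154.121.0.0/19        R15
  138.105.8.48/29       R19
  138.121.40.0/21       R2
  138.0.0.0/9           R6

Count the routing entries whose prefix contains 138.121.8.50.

Prefixes containing 138.121.8.50:
  138.0.0.0/9 (138.0.0.0 - 138.127.255.255)
  138.112.0.0/12 (138.112.0.0 - 138.127.255.255)
  138.120.0.0/15 (138.120.0.0 - 138.121.255.255)
Total matching entries: 3.

3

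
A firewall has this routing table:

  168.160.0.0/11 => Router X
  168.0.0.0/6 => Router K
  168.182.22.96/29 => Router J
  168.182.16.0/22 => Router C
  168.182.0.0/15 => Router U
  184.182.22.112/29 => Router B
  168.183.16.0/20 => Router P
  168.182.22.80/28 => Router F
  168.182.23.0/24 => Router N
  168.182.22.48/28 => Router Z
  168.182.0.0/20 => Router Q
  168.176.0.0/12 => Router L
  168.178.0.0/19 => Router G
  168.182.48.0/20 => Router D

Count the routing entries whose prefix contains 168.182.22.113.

4

Prefixes containing 168.182.22.113:
  168.0.0.0/6 (168.0.0.0 - 171.255.255.255)
  168.160.0.0/11 (168.160.0.0 - 168.191.255.255)
  168.176.0.0/12 (168.176.0.0 - 168.191.255.255)
  168.182.0.0/15 (168.182.0.0 - 168.183.255.255)
Total matching entries: 4.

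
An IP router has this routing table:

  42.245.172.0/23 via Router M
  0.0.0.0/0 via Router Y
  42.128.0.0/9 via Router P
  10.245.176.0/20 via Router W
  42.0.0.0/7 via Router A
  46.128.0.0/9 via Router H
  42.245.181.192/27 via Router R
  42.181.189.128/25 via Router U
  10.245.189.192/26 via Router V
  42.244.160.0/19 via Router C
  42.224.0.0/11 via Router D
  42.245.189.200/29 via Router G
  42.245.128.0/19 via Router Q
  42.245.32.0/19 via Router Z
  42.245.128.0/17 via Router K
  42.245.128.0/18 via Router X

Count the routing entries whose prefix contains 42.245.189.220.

6

Prefixes containing 42.245.189.220:
  0.0.0.0/0 (default, matches everything)
  42.0.0.0/7 (42.0.0.0 - 43.255.255.255)
  42.128.0.0/9 (42.128.0.0 - 42.255.255.255)
  42.224.0.0/11 (42.224.0.0 - 42.255.255.255)
  42.245.128.0/17 (42.245.128.0 - 42.245.255.255)
  42.245.128.0/18 (42.245.128.0 - 42.245.191.255)
Total matching entries: 6.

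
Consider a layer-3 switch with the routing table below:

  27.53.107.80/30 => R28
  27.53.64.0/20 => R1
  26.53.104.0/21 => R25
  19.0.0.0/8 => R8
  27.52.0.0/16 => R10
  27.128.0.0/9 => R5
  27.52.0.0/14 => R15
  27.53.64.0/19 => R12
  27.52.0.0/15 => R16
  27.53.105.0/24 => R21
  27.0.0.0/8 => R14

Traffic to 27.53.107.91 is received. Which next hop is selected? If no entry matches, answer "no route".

Routes whose prefix contains 27.53.107.91:
  27.0.0.0/8 (27.0.0.0 - 27.255.255.255) -> R14
  27.52.0.0/14 (27.52.0.0 - 27.55.255.255) -> R15
  27.52.0.0/15 (27.52.0.0 - 27.53.255.255) -> R16
More-specific entries that do NOT match:
  27.53.107.80/30 (27.53.107.80 - 27.53.107.83) does not contain 27.53.107.91
  27.53.105.0/24 (27.53.105.0 - 27.53.105.255) does not contain 27.53.107.91
  26.53.104.0/21 (26.53.104.0 - 26.53.111.255) does not contain 27.53.107.91
  27.53.64.0/20 (27.53.64.0 - 27.53.79.255) does not contain 27.53.107.91
  27.53.64.0/19 (27.53.64.0 - 27.53.95.255) does not contain 27.53.107.91
  27.52.0.0/16 (27.52.0.0 - 27.52.255.255) does not contain 27.53.107.91
Longest matching prefix is /15 -> next hop R16.

R16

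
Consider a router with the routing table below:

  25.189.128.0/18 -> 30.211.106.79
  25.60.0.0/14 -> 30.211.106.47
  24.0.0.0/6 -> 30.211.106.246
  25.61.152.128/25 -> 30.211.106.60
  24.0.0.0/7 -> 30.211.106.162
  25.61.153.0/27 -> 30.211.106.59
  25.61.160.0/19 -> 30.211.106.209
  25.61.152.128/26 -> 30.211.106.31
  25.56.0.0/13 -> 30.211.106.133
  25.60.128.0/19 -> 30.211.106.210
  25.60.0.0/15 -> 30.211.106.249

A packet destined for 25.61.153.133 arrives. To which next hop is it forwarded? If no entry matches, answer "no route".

30.211.106.249

Routes whose prefix contains 25.61.153.133:
  24.0.0.0/6 (24.0.0.0 - 27.255.255.255) -> 30.211.106.246
  24.0.0.0/7 (24.0.0.0 - 25.255.255.255) -> 30.211.106.162
  25.56.0.0/13 (25.56.0.0 - 25.63.255.255) -> 30.211.106.133
  25.60.0.0/14 (25.60.0.0 - 25.63.255.255) -> 30.211.106.47
  25.60.0.0/15 (25.60.0.0 - 25.61.255.255) -> 30.211.106.249
More-specific entries that do NOT match:
  25.61.153.0/27 (25.61.153.0 - 25.61.153.31) does not contain 25.61.153.133
  25.61.152.128/26 (25.61.152.128 - 25.61.152.191) does not contain 25.61.153.133
  25.61.152.128/25 (25.61.152.128 - 25.61.152.255) does not contain 25.61.153.133
  25.61.160.0/19 (25.61.160.0 - 25.61.191.255) does not contain 25.61.153.133
  25.60.128.0/19 (25.60.128.0 - 25.60.159.255) does not contain 25.61.153.133
  25.189.128.0/18 (25.189.128.0 - 25.189.191.255) does not contain 25.61.153.133
Longest matching prefix is /15 -> next hop 30.211.106.249.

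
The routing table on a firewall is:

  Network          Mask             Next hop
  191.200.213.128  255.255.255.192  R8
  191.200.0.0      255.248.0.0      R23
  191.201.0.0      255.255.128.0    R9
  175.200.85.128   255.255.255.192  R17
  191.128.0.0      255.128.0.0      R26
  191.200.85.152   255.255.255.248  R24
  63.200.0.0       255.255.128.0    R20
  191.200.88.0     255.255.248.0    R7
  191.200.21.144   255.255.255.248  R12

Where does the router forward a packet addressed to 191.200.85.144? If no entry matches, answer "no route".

R23

Routes whose prefix contains 191.200.85.144:
  191.128.0.0/9 (191.128.0.0 - 191.255.255.255) -> R26
  191.200.0.0/13 (191.200.0.0 - 191.207.255.255) -> R23
More-specific entries that do NOT match:
  191.200.85.152/29 (191.200.85.152 - 191.200.85.159) does not contain 191.200.85.144
  191.200.21.144/29 (191.200.21.144 - 191.200.21.151) does not contain 191.200.85.144
  191.200.213.128/26 (191.200.213.128 - 191.200.213.191) does not contain 191.200.85.144
  175.200.85.128/26 (175.200.85.128 - 175.200.85.191) does not contain 191.200.85.144
  191.200.88.0/21 (191.200.88.0 - 191.200.95.255) does not contain 191.200.85.144
  191.201.0.0/17 (191.201.0.0 - 191.201.127.255) does not contain 191.200.85.144
  63.200.0.0/17 (63.200.0.0 - 63.200.127.255) does not contain 191.200.85.144
Longest matching prefix is /13 -> next hop R23.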